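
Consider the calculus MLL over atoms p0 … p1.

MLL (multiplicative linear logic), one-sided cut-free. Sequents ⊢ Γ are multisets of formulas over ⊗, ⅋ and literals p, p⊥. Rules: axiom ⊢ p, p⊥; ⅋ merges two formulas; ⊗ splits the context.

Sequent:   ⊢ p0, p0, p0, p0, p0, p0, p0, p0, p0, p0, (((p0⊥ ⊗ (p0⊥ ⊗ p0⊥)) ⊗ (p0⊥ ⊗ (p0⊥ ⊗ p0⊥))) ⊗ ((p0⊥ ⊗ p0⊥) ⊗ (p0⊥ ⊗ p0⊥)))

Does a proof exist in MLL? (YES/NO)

Derivation trace:
[⊗]  ⊢ p0, p0, p0, p0, p0, p0, p0, p0, p0, p0, (((p0⊥ ⊗ (p0⊥ ⊗ p0⊥)) ⊗ (p0⊥ ⊗ (p0⊥ ⊗ p0⊥))) ⊗ ((p0⊥ ⊗ p0⊥) ⊗ (p0⊥ ⊗ p0⊥)))
  [⊗]  ⊢ p0, p0, p0, p0, p0, p0, ((p0⊥ ⊗ (p0⊥ ⊗ p0⊥)) ⊗ (p0⊥ ⊗ (p0⊥ ⊗ p0⊥)))
    [⊗]  ⊢ p0, p0, p0, (p0⊥ ⊗ (p0⊥ ⊗ p0⊥))
      [Ax]  ⊢ p0, p0⊥
      [⊗]  ⊢ p0, p0, (p0⊥ ⊗ p0⊥)
        [Ax]  ⊢ p0, p0⊥
        [Ax]  ⊢ p0, p0⊥
    [⊗]  ⊢ p0, p0, p0, (p0⊥ ⊗ (p0⊥ ⊗ p0⊥))
      [Ax]  ⊢ p0, p0⊥
      [⊗]  ⊢ p0, p0, (p0⊥ ⊗ p0⊥)
        [Ax]  ⊢ p0, p0⊥
        [Ax]  ⊢ p0, p0⊥
  [⊗]  ⊢ p0, p0, p0, p0, ((p0⊥ ⊗ p0⊥) ⊗ (p0⊥ ⊗ p0⊥))
    [⊗]  ⊢ p0, p0, (p0⊥ ⊗ p0⊥)
      [Ax]  ⊢ p0, p0⊥
      [Ax]  ⊢ p0, p0⊥
    [⊗]  ⊢ p0, p0, (p0⊥ ⊗ p0⊥)
      [Ax]  ⊢ p0, p0⊥
      [Ax]  ⊢ p0, p0⊥

Result: YES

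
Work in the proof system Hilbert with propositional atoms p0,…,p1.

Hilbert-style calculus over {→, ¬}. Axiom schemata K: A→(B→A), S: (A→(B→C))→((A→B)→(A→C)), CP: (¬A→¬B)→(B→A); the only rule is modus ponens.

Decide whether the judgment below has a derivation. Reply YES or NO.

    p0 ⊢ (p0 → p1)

Search for a countermodel by truth-table:
  v=00: Γ:[p0=F] Δ:[(p0 → p1)=T] refutes=False
  v=01: Γ:[p0=F] Δ:[(p0 → p1)=T] refutes=False
  v=10: Γ:[p0=T] Δ:[(p0 → p1)=F] refutes=True  ← countermodel

Result: NO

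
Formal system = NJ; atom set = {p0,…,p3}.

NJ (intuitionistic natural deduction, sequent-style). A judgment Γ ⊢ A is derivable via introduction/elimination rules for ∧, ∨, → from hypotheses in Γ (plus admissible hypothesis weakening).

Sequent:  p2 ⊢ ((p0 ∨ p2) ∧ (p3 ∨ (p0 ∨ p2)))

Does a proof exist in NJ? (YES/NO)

Derivation (root first):
[∧I] p2 ⊢ ((p0 ∨ p2) ∧ (p3 ∨ (p0 ∨ p2)))
  [∨I₂] p2 ⊢ (p0 ∨ p2)
    [Ax] p2 ⊢ p2
  [∨I₂] p2 ⊢ (p3 ∨ (p0 ∨ p2))
    [∨I₂] p2 ⊢ (p0 ∨ p2)
      [Ax] p2 ⊢ p2

Result: YES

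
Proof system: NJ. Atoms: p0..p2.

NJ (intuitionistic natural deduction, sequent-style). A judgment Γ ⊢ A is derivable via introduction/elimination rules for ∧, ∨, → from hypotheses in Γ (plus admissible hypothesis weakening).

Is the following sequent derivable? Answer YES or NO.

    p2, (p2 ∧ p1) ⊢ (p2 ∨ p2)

Derivation (root first):
[Wk] p2, (p2 ∧ p1) ⊢ (p2 ∨ p2)
  [∨I₁] p2 ⊢ (p2 ∨ p2)
    [Ax] p2 ⊢ p2

Result: YES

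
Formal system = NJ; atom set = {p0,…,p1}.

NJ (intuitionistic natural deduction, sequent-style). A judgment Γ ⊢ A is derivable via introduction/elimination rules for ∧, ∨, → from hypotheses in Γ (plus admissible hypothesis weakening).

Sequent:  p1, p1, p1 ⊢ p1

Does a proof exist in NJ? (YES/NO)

Derivation trace:
[Wk] p1, p1, p1 ⊢ p1
  [Wk] p1, p1 ⊢ p1
    [Ax] p1 ⊢ p1

Result: YES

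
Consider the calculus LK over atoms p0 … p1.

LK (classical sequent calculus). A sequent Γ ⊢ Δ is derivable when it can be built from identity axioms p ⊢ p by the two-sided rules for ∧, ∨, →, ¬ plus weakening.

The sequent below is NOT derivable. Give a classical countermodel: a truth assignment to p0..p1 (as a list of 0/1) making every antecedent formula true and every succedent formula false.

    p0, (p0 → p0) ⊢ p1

Truth-table refutation:
  v=00: Γ:[p0=F, (p0 → p0)=T] Δ:[p1=F] refutes=False
  v=01: Γ:[p0=F, (p0 → p0)=T] Δ:[p1=T] refutes=False
  v=10: Γ:[p0=T, (p0 → p0)=T] Δ:[p1=F] refutes=True  ← countermodel

Result: [1, 0]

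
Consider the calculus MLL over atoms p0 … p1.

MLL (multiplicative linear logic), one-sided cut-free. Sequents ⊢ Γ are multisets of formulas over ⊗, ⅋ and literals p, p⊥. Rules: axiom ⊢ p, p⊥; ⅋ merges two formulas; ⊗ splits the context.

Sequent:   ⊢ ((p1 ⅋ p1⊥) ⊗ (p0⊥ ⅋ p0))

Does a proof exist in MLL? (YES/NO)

Derivation trace:
[⊗]  ⊢ ((p1 ⅋ p1⊥) ⊗ (p0⊥ ⅋ p0))
  [⅋]  ⊢ (p1 ⅋ p1⊥)
    [Ax]  ⊢ p1, p1⊥
  [⅋]  ⊢ (p0⊥ ⅋ p0)
    [Ax]  ⊢ p0, p0⊥

Result: YES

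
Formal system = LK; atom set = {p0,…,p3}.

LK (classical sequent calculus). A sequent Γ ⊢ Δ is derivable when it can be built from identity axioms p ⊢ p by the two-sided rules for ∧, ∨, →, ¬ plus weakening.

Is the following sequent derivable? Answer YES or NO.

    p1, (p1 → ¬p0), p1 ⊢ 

Search for a countermodel by truth-table:
  v=0000: Γ:[p1=F, (p1 → ¬p0)=T, p1=F] Δ:[] refutes=False
  v=0001: Γ:[p1=F, (p1 → ¬p0)=T, p1=F] Δ:[] refutes=False
  v=0010: Γ:[p1=F, (p1 → ¬p0)=T, p1=F] Δ:[] refutes=False
  v=0011: Γ:[p1=F, (p1 → ¬p0)=T, p1=F] Δ:[] refutes=False
  v=0100: Γ:[p1=T, (p1 → ¬p0)=T, p1=T] Δ:[] refutes=True  ← countermodel

Result: NO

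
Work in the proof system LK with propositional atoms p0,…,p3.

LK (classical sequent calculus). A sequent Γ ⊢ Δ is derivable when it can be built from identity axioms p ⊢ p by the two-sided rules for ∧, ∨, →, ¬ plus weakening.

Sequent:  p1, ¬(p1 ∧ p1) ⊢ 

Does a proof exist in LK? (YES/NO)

Derivation (root first):
[¬L] p1, ¬(p1 ∧ p1) ⊢ 
  [∧R] p1 ⊢ (p1 ∧ p1)
    [Ax] p1 ⊢ p1
    [Ax] p1 ⊢ p1

Result: YES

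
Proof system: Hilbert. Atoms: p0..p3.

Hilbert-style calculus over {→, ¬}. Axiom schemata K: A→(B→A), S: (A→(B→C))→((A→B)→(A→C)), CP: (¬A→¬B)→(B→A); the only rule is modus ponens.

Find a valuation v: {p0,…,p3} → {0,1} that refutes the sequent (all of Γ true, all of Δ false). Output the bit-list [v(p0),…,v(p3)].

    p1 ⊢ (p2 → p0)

Search for a countermodel by truth-table:
  v=0000: Γ:[p1=F] Δ:[(p2 → p0)=T] refutes=False
  v=0001: Γ:[p1=F] Δ:[(p2 → p0)=T] refutes=False
  v=0010: Γ:[p1=F] Δ:[(p2 → p0)=F] refutes=False
  v=0011: Γ:[p1=F] Δ:[(p2 → p0)=F] refutes=False
  v=0100: Γ:[p1=T] Δ:[(p2 → p0)=T] refutes=False
  v=0101: Γ:[p1=T] Δ:[(p2 → p0)=T] refutes=False
  v=0110: Γ:[p1=T] Δ:[(p2 → p0)=F] refutes=True  ← countermodel

Result: [0, 1, 1, 0]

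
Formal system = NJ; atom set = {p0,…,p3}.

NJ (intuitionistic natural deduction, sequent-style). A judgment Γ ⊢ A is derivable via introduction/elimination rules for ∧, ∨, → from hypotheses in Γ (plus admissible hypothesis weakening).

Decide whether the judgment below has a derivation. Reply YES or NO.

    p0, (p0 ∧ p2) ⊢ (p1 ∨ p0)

Proof tree:
[Wk] p0, (p0 ∧ p2) ⊢ (p1 ∨ p0)
  [∨I₂] p0 ⊢ (p1 ∨ p0)
    [Ax] p0 ⊢ p0

Result: YES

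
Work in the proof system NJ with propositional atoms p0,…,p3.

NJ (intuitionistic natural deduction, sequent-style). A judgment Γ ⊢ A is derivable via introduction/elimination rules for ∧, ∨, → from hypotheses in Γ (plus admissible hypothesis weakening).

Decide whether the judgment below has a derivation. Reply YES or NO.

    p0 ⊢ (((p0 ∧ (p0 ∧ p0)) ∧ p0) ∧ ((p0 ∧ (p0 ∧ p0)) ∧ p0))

Derivation (root first):
[∧I] p0 ⊢ (((p0 ∧ (p0 ∧ p0)) ∧ p0) ∧ ((p0 ∧ (p0 ∧ p0)) ∧ p0))
  [∧I] p0 ⊢ ((p0 ∧ (p0 ∧ p0)) ∧ p0)
    [∧I] p0 ⊢ (p0 ∧ (p0 ∧ p0))
      [Ax] p0 ⊢ p0
      [∧I] p0 ⊢ (p0 ∧ p0)
        [Ax] p0 ⊢ p0
        [Ax] p0 ⊢ p0
    [Ax] p0 ⊢ p0
  [∧I] p0 ⊢ ((p0 ∧ (p0 ∧ p0)) ∧ p0)
    [∧I] p0 ⊢ (p0 ∧ (p0 ∧ p0))
      [Ax] p0 ⊢ p0
      [∧I] p0 ⊢ (p0 ∧ p0)
        [Ax] p0 ⊢ p0
        [Ax] p0 ⊢ p0
    [Ax] p0 ⊢ p0

Result: YES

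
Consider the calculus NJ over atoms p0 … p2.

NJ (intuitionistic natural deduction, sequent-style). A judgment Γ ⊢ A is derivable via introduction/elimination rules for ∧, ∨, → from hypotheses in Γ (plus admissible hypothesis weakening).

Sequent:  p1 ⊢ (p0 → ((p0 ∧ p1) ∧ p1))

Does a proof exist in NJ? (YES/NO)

Proof tree:
[→I] p1 ⊢ (p0 → ((p0 ∧ p1) ∧ p1))
  [∧I] p1, p0 ⊢ ((p0 ∧ p1) ∧ p1)
    [∧I] p1, p0 ⊢ (p0 ∧ p1)
      [Ax] p0 ⊢ p0
      [Ax] p1 ⊢ p1
    [Ax] p1 ⊢ p1

Result: YES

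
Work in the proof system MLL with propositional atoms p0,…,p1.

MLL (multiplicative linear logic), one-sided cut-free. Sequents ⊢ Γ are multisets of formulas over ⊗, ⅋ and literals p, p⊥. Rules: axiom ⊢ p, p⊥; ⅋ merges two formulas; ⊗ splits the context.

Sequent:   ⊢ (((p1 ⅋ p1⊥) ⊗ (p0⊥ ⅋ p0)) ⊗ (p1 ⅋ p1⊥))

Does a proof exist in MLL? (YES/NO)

Proof tree:
[⊗]  ⊢ (((p1 ⅋ p1⊥) ⊗ (p0⊥ ⅋ p0)) ⊗ (p1 ⅋ p1⊥))
  [⊗]  ⊢ ((p1 ⅋ p1⊥) ⊗ (p0⊥ ⅋ p0))
    [⅋]  ⊢ (p1 ⅋ p1⊥)
      [Ax]  ⊢ p1, p1⊥
    [⅋]  ⊢ (p0⊥ ⅋ p0)
      [Ax]  ⊢ p0, p0⊥
  [⅋]  ⊢ (p1 ⅋ p1⊥)
    [Ax]  ⊢ p1, p1⊥

Result: YES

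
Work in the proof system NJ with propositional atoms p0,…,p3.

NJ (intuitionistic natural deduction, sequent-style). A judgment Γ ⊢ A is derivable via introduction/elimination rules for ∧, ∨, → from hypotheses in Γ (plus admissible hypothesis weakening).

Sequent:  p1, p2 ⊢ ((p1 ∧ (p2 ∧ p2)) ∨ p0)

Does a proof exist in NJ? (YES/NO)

Derivation trace:
[∨I₁] p1, p2 ⊢ ((p1 ∧ (p2 ∧ p2)) ∨ p0)
  [∧I] p1, p2 ⊢ (p1 ∧ (p2 ∧ p2))
    [Ax] p1 ⊢ p1
    [∧I] p2 ⊢ (p2 ∧ p2)
      [Ax] p2 ⊢ p2
      [Ax] p2 ⊢ p2

Result: YES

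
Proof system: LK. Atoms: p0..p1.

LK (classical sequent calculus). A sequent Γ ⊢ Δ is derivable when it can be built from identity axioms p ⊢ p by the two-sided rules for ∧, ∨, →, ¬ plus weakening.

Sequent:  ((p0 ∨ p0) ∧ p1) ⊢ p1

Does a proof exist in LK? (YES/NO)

Derivation (root first):
[∧L] ((p0 ∨ p0) ∧ p1) ⊢ p1
  [∨L] p1, (p0 ∨ p0) ⊢ p1
    [WL] p1, p0 ⊢ p1
      [Ax] p1 ⊢ p1
    [WL] p1, p0 ⊢ p1
      [Ax] p1 ⊢ p1

Result: YES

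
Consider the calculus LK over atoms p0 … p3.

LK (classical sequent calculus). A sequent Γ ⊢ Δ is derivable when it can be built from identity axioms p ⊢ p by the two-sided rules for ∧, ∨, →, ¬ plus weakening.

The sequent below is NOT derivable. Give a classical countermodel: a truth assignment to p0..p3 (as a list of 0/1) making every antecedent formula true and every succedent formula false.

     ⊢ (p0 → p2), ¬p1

Truth-table refutation:
  v=0000: Γ:[] Δ:[(p0 → p2)=T, ¬p1=T] refutes=False
  v=0001: Γ:[] Δ:[(p0 → p2)=T, ¬p1=T] refutes=False
  v=0010: Γ:[] Δ:[(p0 → p2)=T, ¬p1=T] refutes=False
  v=0011: Γ:[] Δ:[(p0 → p2)=T, ¬p1=T] refutes=False
  v=0100: Γ:[] Δ:[(p0 → p2)=T, ¬p1=F] refutes=False
  v=0101: Γ:[] Δ:[(p0 → p2)=T, ¬p1=F] refutes=False
  v=0110: Γ:[] Δ:[(p0 → p2)=T, ¬p1=F] refutes=False
  v=0111: Γ:[] Δ:[(p0 → p2)=T, ¬p1=F] refutes=False
  v=1000: Γ:[] Δ:[(p0 → p2)=F, ¬p1=T] refutes=False
  v=1001: Γ:[] Δ:[(p0 → p2)=F, ¬p1=T] refutes=False
  v=1010: Γ:[] Δ:[(p0 → p2)=T, ¬p1=T] refutes=False
  v=1011: Γ:[] Δ:[(p0 → p2)=T, ¬p1=T] refutes=False
  v=1100: Γ:[] Δ:[(p0 → p2)=F, ¬p1=F] refutes=True  ← countermodel

Result: [1, 1, 0, 0]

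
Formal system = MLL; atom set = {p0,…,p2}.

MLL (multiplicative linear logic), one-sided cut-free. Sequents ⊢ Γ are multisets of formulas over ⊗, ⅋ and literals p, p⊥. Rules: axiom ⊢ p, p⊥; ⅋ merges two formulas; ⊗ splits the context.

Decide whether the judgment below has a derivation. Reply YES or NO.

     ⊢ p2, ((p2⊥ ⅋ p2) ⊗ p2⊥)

Proof tree:
[⊗]  ⊢ p2, ((p2⊥ ⅋ p2) ⊗ p2⊥)
  [⅋]  ⊢ (p2⊥ ⅋ p2)
    [Ax]  ⊢ p2, p2⊥
  [Ax]  ⊢ p2, p2⊥

Result: YES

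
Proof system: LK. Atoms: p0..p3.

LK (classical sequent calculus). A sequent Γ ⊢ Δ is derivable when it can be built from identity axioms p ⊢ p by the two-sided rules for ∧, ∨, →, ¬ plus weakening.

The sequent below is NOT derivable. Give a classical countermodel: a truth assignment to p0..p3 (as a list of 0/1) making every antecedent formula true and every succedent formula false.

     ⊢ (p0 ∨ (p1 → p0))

Truth-table refutation:
  v=0000: Γ:[] Δ:[(p0 ∨ (p1 → p0))=T] refutes=False
  v=0001: Γ:[] Δ:[(p0 ∨ (p1 → p0))=T] refutes=False
  v=0010: Γ:[] Δ:[(p0 ∨ (p1 → p0))=T] refutes=False
  v=0011: Γ:[] Δ:[(p0 ∨ (p1 → p0))=T] refutes=False
  v=0100: Γ:[] Δ:[(p0 ∨ (p1 → p0))=F] refutes=True  ← countermodel

Result: [0, 1, 0, 0]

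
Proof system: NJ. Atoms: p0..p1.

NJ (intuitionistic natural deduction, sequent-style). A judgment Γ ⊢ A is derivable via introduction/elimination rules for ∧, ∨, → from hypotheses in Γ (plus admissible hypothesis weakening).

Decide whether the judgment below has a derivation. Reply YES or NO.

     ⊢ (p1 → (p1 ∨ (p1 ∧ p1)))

Proof tree:
[→I]  ⊢ (p1 → (p1 ∨ (p1 ∧ p1)))
  [∨I₂] p1 ⊢ (p1 ∨ (p1 ∧ p1))
    [∧I] p1 ⊢ (p1 ∧ p1)
      [Ax] p1 ⊢ p1
      [Ax] p1 ⊢ p1

Result: YES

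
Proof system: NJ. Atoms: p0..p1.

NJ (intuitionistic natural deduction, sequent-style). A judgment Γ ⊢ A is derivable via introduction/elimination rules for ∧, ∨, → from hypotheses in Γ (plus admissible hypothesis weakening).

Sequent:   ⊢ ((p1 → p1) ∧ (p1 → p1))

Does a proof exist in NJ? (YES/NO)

Derivation trace:
[∧I]  ⊢ ((p1 → p1) ∧ (p1 → p1))
  [→I]  ⊢ (p1 → p1)
    [Ax] p1 ⊢ p1
  [→I]  ⊢ (p1 → p1)
    [Ax] p1 ⊢ p1

Result: YES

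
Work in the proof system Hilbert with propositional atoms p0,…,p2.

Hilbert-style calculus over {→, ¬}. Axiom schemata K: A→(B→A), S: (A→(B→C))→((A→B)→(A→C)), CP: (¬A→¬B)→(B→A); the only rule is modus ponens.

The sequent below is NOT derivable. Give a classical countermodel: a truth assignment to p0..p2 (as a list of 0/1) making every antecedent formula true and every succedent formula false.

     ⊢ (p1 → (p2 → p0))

Enumerate valuations to refute Γ ⊢ Δ:
  v=000: Γ:[] Δ:[(p1 → (p2 → p0))=T] refutes=False
  v=001: Γ:[] Δ:[(p1 → (p2 → p0))=T] refutes=False
  v=010: Γ:[] Δ:[(p1 → (p2 → p0))=T] refutes=False
  v=011: Γ:[] Δ:[(p1 → (p2 → p0))=F] refutes=True  ← countermodel

Result: [0, 1, 1]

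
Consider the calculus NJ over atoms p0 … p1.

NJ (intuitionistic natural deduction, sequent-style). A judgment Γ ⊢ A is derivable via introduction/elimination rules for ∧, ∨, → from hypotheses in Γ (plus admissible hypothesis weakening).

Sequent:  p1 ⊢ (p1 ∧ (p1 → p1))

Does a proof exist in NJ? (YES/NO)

Proof tree:
[∧I] p1 ⊢ (p1 ∧ (p1 → p1))
  [Ax] p1 ⊢ p1
  [→I]  ⊢ (p1 → p1)
    [Ax] p1 ⊢ p1

Result: YES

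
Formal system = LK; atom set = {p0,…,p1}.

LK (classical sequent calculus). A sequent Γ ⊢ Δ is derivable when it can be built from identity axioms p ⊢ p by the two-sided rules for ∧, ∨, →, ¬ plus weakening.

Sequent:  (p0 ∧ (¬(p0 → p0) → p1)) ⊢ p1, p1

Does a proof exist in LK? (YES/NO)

Enumerate valuations to refute Γ ⊢ Δ:
  v=00: Γ:[(p0 ∧ (¬(p0 → p0) → p1))=F] Δ:[p1=F, p1=F] refutes=False
  v=01: Γ:[(p0 ∧ (¬(p0 → p0) → p1))=F] Δ:[p1=T, p1=T] refutes=False
  v=10: Γ:[(p0 ∧ (¬(p0 → p0) → p1))=T] Δ:[p1=F, p1=F] refutes=True  ← countermodel

Result: NO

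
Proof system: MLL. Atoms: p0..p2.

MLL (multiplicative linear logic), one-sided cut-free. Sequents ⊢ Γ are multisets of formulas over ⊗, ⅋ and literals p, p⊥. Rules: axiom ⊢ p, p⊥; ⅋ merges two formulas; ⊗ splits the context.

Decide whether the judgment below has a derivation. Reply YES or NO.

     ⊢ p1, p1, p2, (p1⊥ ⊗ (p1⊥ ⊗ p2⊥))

Derivation (root first):
[⊗]  ⊢ p1, p1, p2, (p1⊥ ⊗ (p1⊥ ⊗ p2⊥))
  [Ax]  ⊢ p1, p1⊥
  [⊗]  ⊢ p1, p2, (p1⊥ ⊗ p2⊥)
    [Ax]  ⊢ p1, p1⊥
    [Ax]  ⊢ p2, p2⊥

Result: YES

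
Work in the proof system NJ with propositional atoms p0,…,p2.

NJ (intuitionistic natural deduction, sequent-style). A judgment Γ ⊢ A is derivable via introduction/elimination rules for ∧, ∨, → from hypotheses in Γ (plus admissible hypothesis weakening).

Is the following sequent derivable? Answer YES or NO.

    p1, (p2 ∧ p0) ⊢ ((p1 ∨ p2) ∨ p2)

Derivation (root first):
[Wk] p1, (p2 ∧ p0) ⊢ ((p1 ∨ p2) ∨ p2)
  [∨I₁] p1 ⊢ ((p1 ∨ p2) ∨ p2)
    [∨I₁] p1 ⊢ (p1 ∨ p2)
      [Ax] p1 ⊢ p1

Result: YES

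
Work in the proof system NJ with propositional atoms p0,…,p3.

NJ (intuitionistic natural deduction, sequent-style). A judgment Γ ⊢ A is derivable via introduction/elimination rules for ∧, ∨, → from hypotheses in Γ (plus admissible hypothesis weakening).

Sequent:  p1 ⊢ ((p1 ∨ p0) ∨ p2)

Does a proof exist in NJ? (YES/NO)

Proof tree:
[∨I₁] p1 ⊢ ((p1 ∨ p0) ∨ p2)
  [∨I₁] p1 ⊢ (p1 ∨ p0)
    [Ax] p1 ⊢ p1

Result: YES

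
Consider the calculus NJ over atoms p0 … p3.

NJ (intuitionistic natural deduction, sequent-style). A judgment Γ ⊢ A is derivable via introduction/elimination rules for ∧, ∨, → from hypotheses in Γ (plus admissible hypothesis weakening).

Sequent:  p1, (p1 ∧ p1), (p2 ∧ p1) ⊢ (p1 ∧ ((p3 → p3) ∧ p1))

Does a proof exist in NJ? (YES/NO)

Proof tree:
[∧I] p1, (p1 ∧ p1), (p2 ∧ p1) ⊢ (p1 ∧ ((p3 → p3) ∧ p1))
  [Ax] p1 ⊢ p1
  [∧I] p1, (p1 ∧ p1), (p2 ∧ p1) ⊢ ((p3 → p3) ∧ p1)
    [Wk] (p2 ∧ p1) ⊢ (p3 → p3)
      [→I]  ⊢ (p3 → p3)
        [Ax] p3 ⊢ p3
    [Wk] p1, (p1 ∧ p1) ⊢ p1
      [Ax] p1 ⊢ p1

Result: YES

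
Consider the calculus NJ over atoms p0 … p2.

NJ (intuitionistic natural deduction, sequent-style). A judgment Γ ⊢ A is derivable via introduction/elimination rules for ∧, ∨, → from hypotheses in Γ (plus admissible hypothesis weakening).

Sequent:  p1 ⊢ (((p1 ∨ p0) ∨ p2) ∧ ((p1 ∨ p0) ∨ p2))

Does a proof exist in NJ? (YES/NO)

Derivation (root first):
[∧I] p1 ⊢ (((p1 ∨ p0) ∨ p2) ∧ ((p1 ∨ p0) ∨ p2))
  [∨I₁] p1 ⊢ ((p1 ∨ p0) ∨ p2)
    [∨I₁] p1 ⊢ (p1 ∨ p0)
      [Ax] p1 ⊢ p1
  [∨I₁] p1 ⊢ ((p1 ∨ p0) ∨ p2)
    [∨I₁] p1 ⊢ (p1 ∨ p0)
      [Ax] p1 ⊢ p1

Result: YES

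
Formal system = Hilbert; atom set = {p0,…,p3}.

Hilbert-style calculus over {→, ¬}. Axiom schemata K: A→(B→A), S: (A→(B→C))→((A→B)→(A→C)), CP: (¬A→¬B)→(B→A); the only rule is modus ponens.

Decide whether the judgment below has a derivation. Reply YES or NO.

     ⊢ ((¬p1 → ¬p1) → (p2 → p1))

Truth-table refutation:
  v=0000: Γ:[] Δ:[((¬p1 → ¬p1) → (p2 → p1))=T] refutes=False
  v=0001: Γ:[] Δ:[((¬p1 → ¬p1) → (p2 → p1))=T] refutes=False
  v=0010: Γ:[] Δ:[((¬p1 → ¬p1) → (p2 → p1))=F] refutes=True  ← countermodel

Result: NO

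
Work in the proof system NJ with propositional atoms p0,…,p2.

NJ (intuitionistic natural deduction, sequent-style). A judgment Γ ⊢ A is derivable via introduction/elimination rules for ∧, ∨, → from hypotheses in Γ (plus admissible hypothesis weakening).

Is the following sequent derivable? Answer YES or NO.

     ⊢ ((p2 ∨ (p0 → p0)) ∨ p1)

Proof tree:
[∨I₁]  ⊢ ((p2 ∨ (p0 → p0)) ∨ p1)
  [∨I₂]  ⊢ (p2 ∨ (p0 → p0))
    [→I]  ⊢ (p0 → p0)
      [Ax] p0 ⊢ p0

Result: YES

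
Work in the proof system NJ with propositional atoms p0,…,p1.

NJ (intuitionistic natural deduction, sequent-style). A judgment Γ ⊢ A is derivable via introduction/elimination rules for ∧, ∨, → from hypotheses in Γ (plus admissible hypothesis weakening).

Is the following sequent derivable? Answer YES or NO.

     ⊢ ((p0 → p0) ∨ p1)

Derivation trace:
[∨I₁]  ⊢ ((p0 → p0) ∨ p1)
  [→I]  ⊢ (p0 → p0)
    [Ax] p0 ⊢ p0

Result: YES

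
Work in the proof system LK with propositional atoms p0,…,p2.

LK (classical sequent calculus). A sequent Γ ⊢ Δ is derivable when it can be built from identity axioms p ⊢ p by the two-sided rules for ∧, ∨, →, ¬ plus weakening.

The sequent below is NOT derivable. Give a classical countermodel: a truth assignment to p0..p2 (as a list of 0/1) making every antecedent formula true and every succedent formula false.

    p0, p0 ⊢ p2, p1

Enumerate valuations to refute Γ ⊢ Δ:
  v=000: Γ:[p0=F, p0=F] Δ:[p2=F, p1=F] refutes=False
  v=001: Γ:[p0=F, p0=F] Δ:[p2=T, p1=F] refutes=False
  v=010: Γ:[p0=F, p0=F] Δ:[p2=F, p1=T] refutes=False
  v=011: Γ:[p0=F, p0=F] Δ:[p2=T, p1=T] refutes=False
  v=100: Γ:[p0=T, p0=T] Δ:[p2=F, p1=F] refutes=True  ← countermodel

Result: [1, 0, 0]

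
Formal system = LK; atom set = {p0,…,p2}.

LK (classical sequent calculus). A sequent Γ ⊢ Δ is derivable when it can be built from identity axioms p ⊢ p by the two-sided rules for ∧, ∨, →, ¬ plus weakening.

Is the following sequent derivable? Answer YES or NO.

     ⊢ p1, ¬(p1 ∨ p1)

Proof tree:
[¬R]  ⊢ p1, ¬(p1 ∨ p1)
  [∨L] (p1 ∨ p1) ⊢ p1
    [Ax] p1 ⊢ p1
    [Ax] p1 ⊢ p1

Result: YES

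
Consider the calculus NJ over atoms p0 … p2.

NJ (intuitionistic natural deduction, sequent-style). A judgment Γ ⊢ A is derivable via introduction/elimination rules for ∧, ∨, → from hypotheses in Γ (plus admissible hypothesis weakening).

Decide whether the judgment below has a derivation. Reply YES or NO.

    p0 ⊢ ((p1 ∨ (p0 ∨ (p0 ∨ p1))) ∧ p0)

Proof tree:
[∧I] p0 ⊢ ((p1 ∨ (p0 ∨ (p0 ∨ p1))) ∧ p0)
  [∨I₂] p0 ⊢ (p1 ∨ (p0 ∨ (p0 ∨ p1)))
    [∨I₂] p0 ⊢ (p0 ∨ (p0 ∨ p1))
      [∨I₁] p0 ⊢ (p0 ∨ p1)
        [Ax] p0 ⊢ p0
  [Ax] p0 ⊢ p0

Result: YES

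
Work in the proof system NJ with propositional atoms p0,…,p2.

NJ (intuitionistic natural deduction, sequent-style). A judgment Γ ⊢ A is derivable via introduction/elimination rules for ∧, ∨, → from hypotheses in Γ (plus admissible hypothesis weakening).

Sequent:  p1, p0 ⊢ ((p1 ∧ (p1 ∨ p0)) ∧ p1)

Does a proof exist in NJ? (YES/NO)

Derivation trace:
[∧I] p1, p0 ⊢ ((p1 ∧ (p1 ∨ p0)) ∧ p1)
  [∧I] p1, p0 ⊢ (p1 ∧ (p1 ∨ p0))
    [Ax] p1 ⊢ p1
    [∨I₂] p0 ⊢ (p1 ∨ p0)
      [Ax] p0 ⊢ p0
  [Ax] p1 ⊢ p1

Result: YES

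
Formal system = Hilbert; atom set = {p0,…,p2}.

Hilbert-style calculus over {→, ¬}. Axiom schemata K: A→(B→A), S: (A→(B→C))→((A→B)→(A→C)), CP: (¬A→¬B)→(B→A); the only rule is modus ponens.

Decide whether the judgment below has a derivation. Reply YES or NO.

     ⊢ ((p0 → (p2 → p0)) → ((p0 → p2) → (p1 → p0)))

Enumerate valuations to refute Γ ⊢ Δ:
  v=000: Γ:[] Δ:[((p0 → (p2 → p0)) → ((p0 → p2) → (p1 → p0)))=T] refutes=False
  v=001: Γ:[] Δ:[((p0 → (p2 → p0)) → ((p0 → p2) → (p1 → p0)))=T] refutes=False
  v=010: Γ:[] Δ:[((p0 → (p2 → p0)) → ((p0 → p2) → (p1 → p0)))=F] refutes=True  ← countermodel

Result: NO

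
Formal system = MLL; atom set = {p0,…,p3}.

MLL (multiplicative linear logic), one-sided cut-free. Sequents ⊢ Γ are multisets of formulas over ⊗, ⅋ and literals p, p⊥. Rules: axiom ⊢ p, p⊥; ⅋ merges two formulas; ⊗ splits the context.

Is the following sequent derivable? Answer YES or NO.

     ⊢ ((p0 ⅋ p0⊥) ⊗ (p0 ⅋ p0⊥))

Derivation trace:
[⊗]  ⊢ ((p0 ⅋ p0⊥) ⊗ (p0 ⅋ p0⊥))
  [⅋]  ⊢ (p0 ⅋ p0⊥)
    [Ax]  ⊢ p0, p0⊥
  [⅋]  ⊢ (p0 ⅋ p0⊥)
    [Ax]  ⊢ p0, p0⊥

Result: YES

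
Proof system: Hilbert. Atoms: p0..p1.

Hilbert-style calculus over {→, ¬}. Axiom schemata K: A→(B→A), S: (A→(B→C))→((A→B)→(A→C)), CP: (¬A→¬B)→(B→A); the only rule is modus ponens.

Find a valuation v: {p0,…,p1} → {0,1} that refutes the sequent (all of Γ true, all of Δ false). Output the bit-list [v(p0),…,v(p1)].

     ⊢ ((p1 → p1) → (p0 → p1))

Truth-table refutation:
  v=00: Γ:[] Δ:[((p1 → p1) → (p0 → p1))=T] refutes=False
  v=01: Γ:[] Δ:[((p1 → p1) → (p0 → p1))=T] refutes=False
  v=10: Γ:[] Δ:[((p1 → p1) → (p0 → p1))=F] refutes=True  ← countermodel

Result: [1, 0]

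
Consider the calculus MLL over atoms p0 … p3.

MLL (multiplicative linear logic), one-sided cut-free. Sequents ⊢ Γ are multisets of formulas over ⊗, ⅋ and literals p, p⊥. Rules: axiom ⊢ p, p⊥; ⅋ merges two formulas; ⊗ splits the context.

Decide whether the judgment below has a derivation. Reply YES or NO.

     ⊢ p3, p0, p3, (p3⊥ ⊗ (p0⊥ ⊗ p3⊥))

Derivation (root first):
[⊗]  ⊢ p3, p0, p3, (p3⊥ ⊗ (p0⊥ ⊗ p3⊥))
  [Ax]  ⊢ p3, p3⊥
  [⊗]  ⊢ p0, p3, (p0⊥ ⊗ p3⊥)
    [Ax]  ⊢ p0, p0⊥
    [Ax]  ⊢ p3, p3⊥

Result: YES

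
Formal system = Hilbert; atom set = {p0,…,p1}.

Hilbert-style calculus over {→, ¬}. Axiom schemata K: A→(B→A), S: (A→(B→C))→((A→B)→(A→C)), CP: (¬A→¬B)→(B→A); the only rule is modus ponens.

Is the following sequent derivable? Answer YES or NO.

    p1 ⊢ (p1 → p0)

Enumerate valuations to refute Γ ⊢ Δ:
  v=00: Γ:[p1=F] Δ:[(p1 → p0)=T] refutes=False
  v=01: Γ:[p1=T] Δ:[(p1 → p0)=F] refutes=True  ← countermodel

Result: NO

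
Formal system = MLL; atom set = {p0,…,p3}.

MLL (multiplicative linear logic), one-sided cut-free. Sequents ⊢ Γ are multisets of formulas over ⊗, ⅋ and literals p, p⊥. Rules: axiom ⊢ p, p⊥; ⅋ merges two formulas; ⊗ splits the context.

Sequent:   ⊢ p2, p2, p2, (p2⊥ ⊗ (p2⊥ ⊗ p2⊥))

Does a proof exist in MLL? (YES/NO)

Proof tree:
[⊗]  ⊢ p2, p2, p2, (p2⊥ ⊗ (p2⊥ ⊗ p2⊥))
  [Ax]  ⊢ p2, p2⊥
  [⊗]  ⊢ p2, p2, (p2⊥ ⊗ p2⊥)
    [Ax]  ⊢ p2, p2⊥
    [Ax]  ⊢ p2, p2⊥

Result: YES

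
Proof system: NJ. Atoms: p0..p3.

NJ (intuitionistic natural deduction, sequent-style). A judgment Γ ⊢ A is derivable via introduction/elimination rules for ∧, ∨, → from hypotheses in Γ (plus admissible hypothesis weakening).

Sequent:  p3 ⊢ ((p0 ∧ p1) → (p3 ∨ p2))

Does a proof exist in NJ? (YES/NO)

Derivation (root first):
[→I] p3 ⊢ ((p0 ∧ p1) → (p3 ∨ p2))
  [∨I₁] p3, (p0 ∧ p1) ⊢ (p3 ∨ p2)
    [Wk] p3, (p0 ∧ p1) ⊢ p3
      [Ax] p3 ⊢ p3

Result: YES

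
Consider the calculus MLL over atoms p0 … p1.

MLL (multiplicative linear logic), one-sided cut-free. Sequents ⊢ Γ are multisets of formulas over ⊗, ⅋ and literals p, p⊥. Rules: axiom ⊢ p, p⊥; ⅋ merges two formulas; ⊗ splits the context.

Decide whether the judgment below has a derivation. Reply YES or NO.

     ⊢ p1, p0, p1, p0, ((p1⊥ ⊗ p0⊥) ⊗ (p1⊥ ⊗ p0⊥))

Derivation trace:
[⊗]  ⊢ p1, p0, p1, p0, ((p1⊥ ⊗ p0⊥) ⊗ (p1⊥ ⊗ p0⊥))
  [⊗]  ⊢ p1, p0, (p1⊥ ⊗ p0⊥)
    [Ax]  ⊢ p1, p1⊥
    [Ax]  ⊢ p0, p0⊥
  [⊗]  ⊢ p1, p0, (p1⊥ ⊗ p0⊥)
    [Ax]  ⊢ p1, p1⊥
    [Ax]  ⊢ p0, p0⊥

Result: YES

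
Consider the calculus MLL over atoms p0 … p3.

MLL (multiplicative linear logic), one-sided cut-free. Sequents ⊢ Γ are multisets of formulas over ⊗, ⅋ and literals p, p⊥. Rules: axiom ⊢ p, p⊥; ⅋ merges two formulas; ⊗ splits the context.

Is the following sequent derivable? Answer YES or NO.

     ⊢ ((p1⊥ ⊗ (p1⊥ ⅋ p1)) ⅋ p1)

Derivation (root first):
[⅋]  ⊢ ((p1⊥ ⊗ (p1⊥ ⅋ p1)) ⅋ p1)
  [⊗]  ⊢ p1, (p1⊥ ⊗ (p1⊥ ⅋ p1))
    [Ax]  ⊢ p1, p1⊥
    [⅋]  ⊢ (p1⊥ ⅋ p1)
      [Ax]  ⊢ p1, p1⊥

Result: YES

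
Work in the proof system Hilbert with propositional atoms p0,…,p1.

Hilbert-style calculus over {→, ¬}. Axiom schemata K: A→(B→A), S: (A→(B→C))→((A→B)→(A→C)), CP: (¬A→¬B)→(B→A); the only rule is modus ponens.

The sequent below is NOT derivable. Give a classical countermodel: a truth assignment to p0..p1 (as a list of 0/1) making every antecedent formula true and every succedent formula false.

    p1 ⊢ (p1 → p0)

Truth-table refutation:
  v=00: Γ:[p1=F] Δ:[(p1 → p0)=T] refutes=False
  v=01: Γ:[p1=T] Δ:[(p1 → p0)=F] refutes=True  ← countermodel

Result: [0, 1]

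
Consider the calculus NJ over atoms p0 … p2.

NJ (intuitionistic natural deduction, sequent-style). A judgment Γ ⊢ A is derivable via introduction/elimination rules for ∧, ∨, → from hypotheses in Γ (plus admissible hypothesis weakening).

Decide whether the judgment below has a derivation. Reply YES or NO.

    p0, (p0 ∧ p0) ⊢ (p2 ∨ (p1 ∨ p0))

Proof tree:
[Wk] p0, (p0 ∧ p0) ⊢ (p2 ∨ (p1 ∨ p0))
  [∨I₂] p0 ⊢ (p2 ∨ (p1 ∨ p0))
    [∨I₂] p0 ⊢ (p1 ∨ p0)
      [Ax] p0 ⊢ p0

Result: YES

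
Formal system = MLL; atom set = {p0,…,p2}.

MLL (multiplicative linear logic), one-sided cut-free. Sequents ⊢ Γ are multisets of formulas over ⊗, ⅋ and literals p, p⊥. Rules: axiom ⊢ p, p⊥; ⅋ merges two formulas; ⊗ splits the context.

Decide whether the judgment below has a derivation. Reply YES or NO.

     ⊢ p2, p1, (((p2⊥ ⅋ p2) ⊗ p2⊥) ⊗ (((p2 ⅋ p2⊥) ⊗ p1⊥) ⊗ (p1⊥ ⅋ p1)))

Derivation trace:
[⊗]  ⊢ p2, p1, (((p2⊥ ⅋ p2) ⊗ p2⊥) ⊗ (((p2 ⅋ p2⊥) ⊗ p1⊥) ⊗ (p1⊥ ⅋ p1)))
  [⊗]  ⊢ p2, ((p2⊥ ⅋ p2) ⊗ p2⊥)
    [⅋]  ⊢ (p2⊥ ⅋ p2)
      [Ax]  ⊢ p2, p2⊥
    [Ax]  ⊢ p2, p2⊥
  [⊗]  ⊢ p1, (((p2 ⅋ p2⊥) ⊗ p1⊥) ⊗ (p1⊥ ⅋ p1))
    [⊗]  ⊢ p1, ((p2 ⅋ p2⊥) ⊗ p1⊥)
      [⅋]  ⊢ (p2 ⅋ p2⊥)
        [Ax]  ⊢ p2, p2⊥
      [Ax]  ⊢ p1, p1⊥
    [⅋]  ⊢ (p1⊥ ⅋ p1)
      [Ax]  ⊢ p1, p1⊥

Result: YES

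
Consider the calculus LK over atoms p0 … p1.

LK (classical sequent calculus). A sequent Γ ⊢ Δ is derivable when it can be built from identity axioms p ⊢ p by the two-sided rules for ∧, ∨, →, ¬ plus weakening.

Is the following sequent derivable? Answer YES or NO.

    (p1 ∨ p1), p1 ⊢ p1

Proof tree:
[WL] (p1 ∨ p1), p1 ⊢ p1
  [∨L] (p1 ∨ p1) ⊢ p1
    [Ax] p1 ⊢ p1
    [Ax] p1 ⊢ p1

Result: YES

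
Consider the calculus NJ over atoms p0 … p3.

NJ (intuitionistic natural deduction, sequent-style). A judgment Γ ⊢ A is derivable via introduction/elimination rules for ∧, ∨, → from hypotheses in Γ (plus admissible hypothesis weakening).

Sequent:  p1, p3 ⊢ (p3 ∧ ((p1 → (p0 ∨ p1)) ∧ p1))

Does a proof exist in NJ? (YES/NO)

Derivation trace:
[∧I] p1, p3 ⊢ (p3 ∧ ((p1 → (p0 ∨ p1)) ∧ p1))
  [Ax] p3 ⊢ p3
  [∧I] p1 ⊢ ((p1 → (p0 ∨ p1)) ∧ p1)
    [→I]  ⊢ (p1 → (p0 ∨ p1))
      [∨I₂] p1 ⊢ (p0 ∨ p1)
        [Ax] p1 ⊢ p1
    [Ax] p1 ⊢ p1

Result: YES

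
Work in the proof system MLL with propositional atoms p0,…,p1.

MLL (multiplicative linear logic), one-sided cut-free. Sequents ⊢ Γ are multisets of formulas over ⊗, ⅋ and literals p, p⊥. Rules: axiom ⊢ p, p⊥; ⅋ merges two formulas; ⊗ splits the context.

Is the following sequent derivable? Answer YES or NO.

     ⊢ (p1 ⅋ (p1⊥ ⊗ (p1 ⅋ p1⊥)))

Proof tree:
[⅋]  ⊢ (p1 ⅋ (p1⊥ ⊗ (p1 ⅋ p1⊥)))
  [⊗]  ⊢ p1, (p1⊥ ⊗ (p1 ⅋ p1⊥))
    [Ax]  ⊢ p1, p1⊥
    [⅋]  ⊢ (p1 ⅋ p1⊥)
      [Ax]  ⊢ p1, p1⊥

Result: YES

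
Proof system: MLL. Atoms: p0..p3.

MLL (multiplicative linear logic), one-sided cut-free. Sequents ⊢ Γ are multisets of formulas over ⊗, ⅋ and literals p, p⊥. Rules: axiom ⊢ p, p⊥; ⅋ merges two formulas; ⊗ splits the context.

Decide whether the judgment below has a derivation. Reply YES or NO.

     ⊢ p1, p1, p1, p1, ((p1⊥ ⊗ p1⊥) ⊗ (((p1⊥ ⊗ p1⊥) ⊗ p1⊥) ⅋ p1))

Proof tree:
[⊗]  ⊢ p1, p1, p1, p1, ((p1⊥ ⊗ p1⊥) ⊗ (((p1⊥ ⊗ p1⊥) ⊗ p1⊥) ⅋ p1))
  [⊗]  ⊢ p1, p1, (p1⊥ ⊗ p1⊥)
    [Ax]  ⊢ p1, p1⊥
    [Ax]  ⊢ p1, p1⊥
  [⅋]  ⊢ p1, p1, (((p1⊥ ⊗ p1⊥) ⊗ p1⊥) ⅋ p1)
    [⊗]  ⊢ p1, p1, p1, ((p1⊥ ⊗ p1⊥) ⊗ p1⊥)
      [⊗]  ⊢ p1, p1, (p1⊥ ⊗ p1⊥)
        [Ax]  ⊢ p1, p1⊥
        [Ax]  ⊢ p1, p1⊥
      [Ax]  ⊢ p1, p1⊥

Result: YES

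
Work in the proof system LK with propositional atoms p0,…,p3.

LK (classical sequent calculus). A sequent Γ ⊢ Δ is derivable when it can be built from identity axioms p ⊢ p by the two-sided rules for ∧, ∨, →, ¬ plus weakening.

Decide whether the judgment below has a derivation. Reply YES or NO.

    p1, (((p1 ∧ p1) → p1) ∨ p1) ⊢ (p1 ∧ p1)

Derivation (root first):
[∧R] p1, (((p1 ∧ p1) → p1) ∨ p1) ⊢ (p1 ∧ p1)
  [Ax] p1 ⊢ p1
  [∨L] p1, (((p1 ∧ p1) → p1) ∨ p1) ⊢ p1
    [→L] p1, ((p1 ∧ p1) → p1) ⊢ p1
      [∧R] p1 ⊢ (p1 ∧ p1)
        [Ax] p1 ⊢ p1
        [Ax] p1 ⊢ p1
      [Ax] p1 ⊢ p1
    [Ax] p1 ⊢ p1

Result: YES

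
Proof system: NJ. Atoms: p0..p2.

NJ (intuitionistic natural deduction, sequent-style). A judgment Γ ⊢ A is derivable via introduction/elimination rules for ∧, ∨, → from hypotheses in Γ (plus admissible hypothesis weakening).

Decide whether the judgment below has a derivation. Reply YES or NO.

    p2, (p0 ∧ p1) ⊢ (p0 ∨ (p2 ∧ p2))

Derivation (root first):
[Wk] p2, (p0 ∧ p1) ⊢ (p0 ∨ (p2 ∧ p2))
  [∨I₂] p2 ⊢ (p0 ∨ (p2 ∧ p2))
    [∧I] p2 ⊢ (p2 ∧ p2)
      [Ax] p2 ⊢ p2
      [Ax] p2 ⊢ p2

Result: YES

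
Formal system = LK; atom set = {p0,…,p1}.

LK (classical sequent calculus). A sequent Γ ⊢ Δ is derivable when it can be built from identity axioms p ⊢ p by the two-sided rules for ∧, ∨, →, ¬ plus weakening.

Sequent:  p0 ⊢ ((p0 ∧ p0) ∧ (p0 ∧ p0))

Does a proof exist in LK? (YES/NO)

Derivation trace:
[∧R] p0 ⊢ ((p0 ∧ p0) ∧ (p0 ∧ p0))
  [∧R] p0 ⊢ (p0 ∧ p0)
    [Ax] p0 ⊢ p0
    [Ax] p0 ⊢ p0
  [∧R] p0 ⊢ (p0 ∧ p0)
    [Ax] p0 ⊢ p0
    [Ax] p0 ⊢ p0

Result: YES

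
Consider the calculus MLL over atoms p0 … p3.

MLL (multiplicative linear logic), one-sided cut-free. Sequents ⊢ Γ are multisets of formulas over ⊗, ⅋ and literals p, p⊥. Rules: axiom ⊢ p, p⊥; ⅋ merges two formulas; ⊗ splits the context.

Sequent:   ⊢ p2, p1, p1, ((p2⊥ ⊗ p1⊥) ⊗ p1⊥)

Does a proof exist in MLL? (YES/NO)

Derivation trace:
[⊗]  ⊢ p2, p1, p1, ((p2⊥ ⊗ p1⊥) ⊗ p1⊥)
  [⊗]  ⊢ p2, p1, (p2⊥ ⊗ p1⊥)
    [Ax]  ⊢ p2, p2⊥
    [Ax]  ⊢ p1, p1⊥
  [Ax]  ⊢ p1, p1⊥

Result: YES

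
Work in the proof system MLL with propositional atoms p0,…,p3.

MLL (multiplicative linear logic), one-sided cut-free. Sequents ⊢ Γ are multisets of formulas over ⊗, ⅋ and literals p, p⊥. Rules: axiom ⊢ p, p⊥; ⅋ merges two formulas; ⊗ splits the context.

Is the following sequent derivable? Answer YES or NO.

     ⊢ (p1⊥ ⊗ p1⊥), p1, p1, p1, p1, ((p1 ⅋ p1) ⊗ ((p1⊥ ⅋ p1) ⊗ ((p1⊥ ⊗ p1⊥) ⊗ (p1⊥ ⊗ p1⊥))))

Derivation trace:
[⊗]  ⊢ (p1⊥ ⊗ p1⊥), p1, p1, p1, p1, ((p1 ⅋ p1) ⊗ ((p1⊥ ⅋ p1) ⊗ ((p1⊥ ⊗ p1⊥) ⊗ (p1⊥ ⊗ p1⊥))))
  [⅋]  ⊢ (p1⊥ ⊗ p1⊥), (p1 ⅋ p1)
    [⊗]  ⊢ p1, p1, (p1⊥ ⊗ p1⊥)
      [Ax]  ⊢ p1, p1⊥
      [Ax]  ⊢ p1, p1⊥
  [⊗]  ⊢ p1, p1, p1, p1, ((p1⊥ ⅋ p1) ⊗ ((p1⊥ ⊗ p1⊥) ⊗ (p1⊥ ⊗ p1⊥)))
    [⅋]  ⊢ (p1⊥ ⅋ p1)
      [Ax]  ⊢ p1, p1⊥
    [⊗]  ⊢ p1, p1, p1, p1, ((p1⊥ ⊗ p1⊥) ⊗ (p1⊥ ⊗ p1⊥))
      [⊗]  ⊢ p1, p1, (p1⊥ ⊗ p1⊥)
        [Ax]  ⊢ p1, p1⊥
        [Ax]  ⊢ p1, p1⊥
      [⊗]  ⊢ p1, p1, (p1⊥ ⊗ p1⊥)
        [Ax]  ⊢ p1, p1⊥
        [Ax]  ⊢ p1, p1⊥

Result: YES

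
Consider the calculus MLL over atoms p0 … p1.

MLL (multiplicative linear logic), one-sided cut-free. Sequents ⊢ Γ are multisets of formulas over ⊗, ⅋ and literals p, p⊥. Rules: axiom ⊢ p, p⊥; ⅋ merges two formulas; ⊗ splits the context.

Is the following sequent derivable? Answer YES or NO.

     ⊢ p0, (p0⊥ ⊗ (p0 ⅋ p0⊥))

Proof tree:
[⊗]  ⊢ p0, (p0⊥ ⊗ (p0 ⅋ p0⊥))
  [Ax]  ⊢ p0, p0⊥
  [⅋]  ⊢ (p0 ⅋ p0⊥)
    [Ax]  ⊢ p0, p0⊥

Result: YES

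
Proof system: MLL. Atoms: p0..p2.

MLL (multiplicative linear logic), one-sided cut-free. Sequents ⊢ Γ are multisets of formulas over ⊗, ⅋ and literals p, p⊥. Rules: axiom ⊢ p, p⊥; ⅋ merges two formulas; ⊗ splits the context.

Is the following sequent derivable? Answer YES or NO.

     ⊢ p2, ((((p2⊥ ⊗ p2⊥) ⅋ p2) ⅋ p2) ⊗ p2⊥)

Proof tree:
[⊗]  ⊢ p2, ((((p2⊥ ⊗ p2⊥) ⅋ p2) ⅋ p2) ⊗ p2⊥)
  [⅋]  ⊢ (((p2⊥ ⊗ p2⊥) ⅋ p2) ⅋ p2)
    [⅋]  ⊢ p2, ((p2⊥ ⊗ p2⊥) ⅋ p2)
      [⊗]  ⊢ p2, p2, (p2⊥ ⊗ p2⊥)
        [Ax]  ⊢ p2, p2⊥
        [Ax]  ⊢ p2, p2⊥
  [Ax]  ⊢ p2, p2⊥

Result: YES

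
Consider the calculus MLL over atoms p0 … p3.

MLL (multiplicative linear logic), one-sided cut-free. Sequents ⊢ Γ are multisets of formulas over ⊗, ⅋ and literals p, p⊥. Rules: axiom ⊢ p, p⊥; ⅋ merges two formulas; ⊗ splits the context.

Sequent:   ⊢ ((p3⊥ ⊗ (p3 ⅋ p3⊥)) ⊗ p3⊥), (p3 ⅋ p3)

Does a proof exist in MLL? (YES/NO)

Proof tree:
[⅋]  ⊢ ((p3⊥ ⊗ (p3 ⅋ p3⊥)) ⊗ p3⊥), (p3 ⅋ p3)
  [⊗]  ⊢ p3, p3, ((p3⊥ ⊗ (p3 ⅋ p3⊥)) ⊗ p3⊥)
    [⊗]  ⊢ p3, (p3⊥ ⊗ (p3 ⅋ p3⊥))
      [Ax]  ⊢ p3, p3⊥
      [⅋]  ⊢ (p3 ⅋ p3⊥)
        [Ax]  ⊢ p3, p3⊥
    [Ax]  ⊢ p3, p3⊥

Result: YES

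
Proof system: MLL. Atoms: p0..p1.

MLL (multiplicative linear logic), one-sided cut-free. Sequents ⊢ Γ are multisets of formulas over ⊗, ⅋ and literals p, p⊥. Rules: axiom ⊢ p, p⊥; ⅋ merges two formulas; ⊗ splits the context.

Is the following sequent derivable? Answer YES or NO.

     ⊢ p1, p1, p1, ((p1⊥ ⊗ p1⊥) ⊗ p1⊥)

Proof tree:
[⊗]  ⊢ p1, p1, p1, ((p1⊥ ⊗ p1⊥) ⊗ p1⊥)
  [⊗]  ⊢ p1, p1, (p1⊥ ⊗ p1⊥)
    [Ax]  ⊢ p1, p1⊥
    [Ax]  ⊢ p1, p1⊥
  [Ax]  ⊢ p1, p1⊥

Result: YES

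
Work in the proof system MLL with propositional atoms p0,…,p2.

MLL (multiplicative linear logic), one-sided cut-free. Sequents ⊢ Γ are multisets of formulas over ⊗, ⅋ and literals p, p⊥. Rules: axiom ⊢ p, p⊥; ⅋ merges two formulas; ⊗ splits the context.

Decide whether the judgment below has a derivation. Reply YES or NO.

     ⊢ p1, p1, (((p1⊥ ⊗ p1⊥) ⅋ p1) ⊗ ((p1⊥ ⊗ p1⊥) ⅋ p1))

Proof tree:
[⊗]  ⊢ p1, p1, (((p1⊥ ⊗ p1⊥) ⅋ p1) ⊗ ((p1⊥ ⊗ p1⊥) ⅋ p1))
  [⅋]  ⊢ p1, ((p1⊥ ⊗ p1⊥) ⅋ p1)
    [⊗]  ⊢ p1, p1, (p1⊥ ⊗ p1⊥)
      [Ax]  ⊢ p1, p1⊥
      [Ax]  ⊢ p1, p1⊥
  [⅋]  ⊢ p1, ((p1⊥ ⊗ p1⊥) ⅋ p1)
    [⊗]  ⊢ p1, p1, (p1⊥ ⊗ p1⊥)
      [Ax]  ⊢ p1, p1⊥
      [Ax]  ⊢ p1, p1⊥

Result: YES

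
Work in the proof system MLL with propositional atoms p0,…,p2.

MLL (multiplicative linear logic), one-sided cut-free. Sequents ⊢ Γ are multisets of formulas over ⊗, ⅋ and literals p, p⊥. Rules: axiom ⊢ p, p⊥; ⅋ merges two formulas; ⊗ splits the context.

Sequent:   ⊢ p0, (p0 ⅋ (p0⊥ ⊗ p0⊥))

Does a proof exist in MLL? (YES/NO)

Derivation trace:
[⅋]  ⊢ p0, (p0 ⅋ (p0⊥ ⊗ p0⊥))
  [⊗]  ⊢ p0, p0, (p0⊥ ⊗ p0⊥)
    [Ax]  ⊢ p0, p0⊥
    [Ax]  ⊢ p0, p0⊥

Result: YES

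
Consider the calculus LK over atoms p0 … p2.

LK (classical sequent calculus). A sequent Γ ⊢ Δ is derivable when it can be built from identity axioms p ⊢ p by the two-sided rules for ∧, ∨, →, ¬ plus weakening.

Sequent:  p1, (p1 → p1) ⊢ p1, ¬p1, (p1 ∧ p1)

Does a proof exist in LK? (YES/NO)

Proof tree:
[∧R] p1, (p1 → p1) ⊢ p1, ¬p1, (p1 ∧ p1)
  [WR]  ⊢ p1, ¬p1, p1
    [¬R]  ⊢ p1, ¬p1
      [Ax] p1 ⊢ p1
  [WL] p1, (p1 → p1), p1 ⊢ p1
    [→L] p1, (p1 → p1) ⊢ p1
      [Ax] p1 ⊢ p1
      [Ax] p1 ⊢ p1

Result: YES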